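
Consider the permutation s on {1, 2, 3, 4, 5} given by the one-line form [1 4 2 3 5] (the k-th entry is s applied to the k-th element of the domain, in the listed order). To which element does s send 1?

1

1 is element number 1 of the domain, and entry number 1 of the one-line form is 1, so s(1) = 1.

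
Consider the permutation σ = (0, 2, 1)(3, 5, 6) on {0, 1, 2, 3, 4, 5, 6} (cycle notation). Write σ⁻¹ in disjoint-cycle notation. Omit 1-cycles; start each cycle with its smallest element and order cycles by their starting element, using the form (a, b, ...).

(0, 1, 2)(3, 6, 5)

Inverting a permutation written in cycle notation just reverses the order within every cycle.
After reversing and putting each cycle's least element first, σ⁻¹ = (0, 1, 2)(3, 6, 5).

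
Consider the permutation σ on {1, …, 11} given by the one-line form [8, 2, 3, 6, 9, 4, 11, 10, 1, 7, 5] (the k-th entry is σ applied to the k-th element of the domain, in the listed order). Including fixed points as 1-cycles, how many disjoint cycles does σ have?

The cycle decomposition is (1 8 10 7 11 5 9)(2)(3)(4 6), which has 4 cycles (counting 1-cycles).

4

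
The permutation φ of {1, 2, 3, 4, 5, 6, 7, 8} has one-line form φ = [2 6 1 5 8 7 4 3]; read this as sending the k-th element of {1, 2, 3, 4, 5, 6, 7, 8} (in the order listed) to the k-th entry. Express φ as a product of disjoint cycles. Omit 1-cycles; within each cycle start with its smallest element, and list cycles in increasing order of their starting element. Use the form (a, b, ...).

(1, 2, 6, 7, 4, 5, 8, 3)

Start at 1 and follow images: 1 → 2 → 6 → 7 → 4 → 5 → 8 → 3 → 1, giving the cycle (1, 2, 6, 7, 4, 5, 8, 3).
Continuing from each remaining unvisited element yields (1, 2, 6, 7, 4, 5, 8, 3).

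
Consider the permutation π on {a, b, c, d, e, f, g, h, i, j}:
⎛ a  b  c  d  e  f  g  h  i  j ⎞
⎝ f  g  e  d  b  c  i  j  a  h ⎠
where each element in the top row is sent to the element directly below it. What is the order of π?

14

Decomposing into disjoint cycles gives cycle lengths 7, 2, 1.
The order of π is the least common multiple of its cycle lengths: lcm(7, 2) = 14.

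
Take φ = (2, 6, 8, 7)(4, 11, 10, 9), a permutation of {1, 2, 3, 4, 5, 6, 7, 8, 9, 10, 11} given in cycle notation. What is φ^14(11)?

9

11 lies in the 4-cycle (4, 11, 10, 9).
On a 4-cycle, φ^4 is the identity, so φ^14 = φ^2 there (14 ≡ 2 mod 4).
Advancing 2 steps from 11: 11 → 10 → 9.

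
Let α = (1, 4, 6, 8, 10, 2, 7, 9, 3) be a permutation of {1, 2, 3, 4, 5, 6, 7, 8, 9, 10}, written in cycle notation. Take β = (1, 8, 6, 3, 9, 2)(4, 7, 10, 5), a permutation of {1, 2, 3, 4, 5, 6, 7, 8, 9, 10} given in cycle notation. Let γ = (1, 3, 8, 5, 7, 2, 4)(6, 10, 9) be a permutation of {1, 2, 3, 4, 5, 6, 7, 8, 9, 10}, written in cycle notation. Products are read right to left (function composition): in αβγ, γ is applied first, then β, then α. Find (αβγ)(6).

5

Chase 6: γ(6) = 10; β(10) = 5; α(5) = 5. Hence (αβγ)(6) = 5.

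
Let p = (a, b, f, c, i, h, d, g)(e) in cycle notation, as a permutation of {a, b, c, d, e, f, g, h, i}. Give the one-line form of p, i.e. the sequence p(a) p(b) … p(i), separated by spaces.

Reading each image from the cycles: a↦b, b↦f, c↦i, d↦g, e↦e, f↦c, g↦a, h↦d, i↦h.
So the one-line form is b f i g e c a d h.

b f i g e c a d h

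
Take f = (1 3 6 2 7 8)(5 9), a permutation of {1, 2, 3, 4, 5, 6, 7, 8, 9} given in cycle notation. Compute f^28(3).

8

3 lies in the 6-cycle (1 3 6 2 7 8).
Powers repeat with period 6 on this cycle, and 28 mod 6 = 4, so f^28(3) = f^4(3).
Advancing 4 steps from 3: 3 → 6 → 2 → 7 → 8.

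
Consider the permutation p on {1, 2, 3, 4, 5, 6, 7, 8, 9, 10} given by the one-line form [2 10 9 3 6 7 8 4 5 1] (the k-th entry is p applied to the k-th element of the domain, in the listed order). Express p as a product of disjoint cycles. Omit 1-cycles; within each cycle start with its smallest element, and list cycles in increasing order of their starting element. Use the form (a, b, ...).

Iterating p from 1 gives 1 → 2 → 10 → 1; that is the 3-cycle (1, 2, 10).
Continuing from each remaining unvisited element yields (1, 2, 10)(3, 9, 5, 6, 7, 8, 4).

(1, 2, 10)(3, 9, 5, 6, 7, 8, 4)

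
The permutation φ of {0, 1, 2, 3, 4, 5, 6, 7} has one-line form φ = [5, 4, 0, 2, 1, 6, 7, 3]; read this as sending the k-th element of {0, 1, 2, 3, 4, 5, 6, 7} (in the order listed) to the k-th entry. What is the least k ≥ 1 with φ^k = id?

The disjoint-cycle form of φ has cycle lengths 6, 2.
The order is lcm(6, 2) = 6.

6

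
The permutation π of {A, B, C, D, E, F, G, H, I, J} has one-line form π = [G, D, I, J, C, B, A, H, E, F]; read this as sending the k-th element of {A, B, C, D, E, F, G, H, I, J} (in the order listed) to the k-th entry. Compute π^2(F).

Tracing F → B → … returns to F after 4 steps, so F lies in a 4-cycle (B, D, J, F).
Advancing 2 steps from F: F → B → D.

D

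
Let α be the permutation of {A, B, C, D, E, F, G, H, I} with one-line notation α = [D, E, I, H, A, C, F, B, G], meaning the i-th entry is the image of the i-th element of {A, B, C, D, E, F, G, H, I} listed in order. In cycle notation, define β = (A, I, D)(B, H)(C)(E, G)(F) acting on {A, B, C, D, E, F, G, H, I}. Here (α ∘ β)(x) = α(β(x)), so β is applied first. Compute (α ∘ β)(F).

First apply β: β(F) = F, then α(F) = C. Thus (α ∘ β)(F) = C.

C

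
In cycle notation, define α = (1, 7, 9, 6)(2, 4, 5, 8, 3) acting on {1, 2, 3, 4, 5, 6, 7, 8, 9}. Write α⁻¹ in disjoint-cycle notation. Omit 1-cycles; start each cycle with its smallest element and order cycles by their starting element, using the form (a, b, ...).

Inverting a permutation written in cycle notation just reverses the order within every cycle.
After reversing and putting each cycle's least element first, α⁻¹ = (1, 6, 9, 7)(2, 3, 8, 5, 4).

(1, 6, 9, 7)(2, 3, 8, 5, 4)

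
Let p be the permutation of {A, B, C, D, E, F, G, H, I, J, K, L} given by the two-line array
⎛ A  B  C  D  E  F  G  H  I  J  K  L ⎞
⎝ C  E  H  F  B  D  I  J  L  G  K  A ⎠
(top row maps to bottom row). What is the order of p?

The disjoint-cycle form of p has cycle lengths 7, 2, 2, 1.
Since disjoint cycles commute, ord(p) = lcm(7, 2, 2) = 14.

14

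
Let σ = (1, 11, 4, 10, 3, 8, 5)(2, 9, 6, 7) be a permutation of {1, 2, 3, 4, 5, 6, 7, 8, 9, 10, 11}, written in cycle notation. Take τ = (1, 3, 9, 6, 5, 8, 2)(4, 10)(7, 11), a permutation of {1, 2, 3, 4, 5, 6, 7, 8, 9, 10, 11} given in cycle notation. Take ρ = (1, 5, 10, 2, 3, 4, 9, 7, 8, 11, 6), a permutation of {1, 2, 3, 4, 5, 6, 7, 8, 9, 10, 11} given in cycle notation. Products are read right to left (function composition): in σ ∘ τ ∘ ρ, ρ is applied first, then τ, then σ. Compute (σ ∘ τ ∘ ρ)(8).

(σ ∘ τ ∘ ρ)(8) = σ(τ(ρ(8))). ρ(8) = 11, then τ(11) = 7, then σ(7) = 2, so the result is 2.

2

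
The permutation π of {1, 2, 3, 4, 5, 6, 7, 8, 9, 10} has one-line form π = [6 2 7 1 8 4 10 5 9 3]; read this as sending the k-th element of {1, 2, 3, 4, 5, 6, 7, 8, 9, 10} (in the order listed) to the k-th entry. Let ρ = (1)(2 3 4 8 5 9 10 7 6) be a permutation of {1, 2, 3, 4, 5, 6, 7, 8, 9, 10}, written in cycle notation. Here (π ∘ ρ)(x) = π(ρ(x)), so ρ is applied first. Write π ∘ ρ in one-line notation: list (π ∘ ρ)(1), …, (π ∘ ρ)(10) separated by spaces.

(π ∘ ρ)(x) = π(ρ(x)). Computing each image: π(ρ(1)) = π(1) = 6, π(ρ(2)) = π(3) = 7, π(ρ(3)) = π(4) = 1, π(ρ(4)) = π(8) = 5, π(ρ(5)) = π(9) = 9, π(ρ(6)) = π(2) = 2, π(ρ(7)) = π(6) = 4, π(ρ(8)) = π(5) = 8, π(ρ(9)) = π(10) = 3, π(ρ(10)) = π(7) = 10.
Hence π ∘ ρ = [6 7 1 5 9 2 4 8 3 10].

6 7 1 5 9 2 4 8 3 10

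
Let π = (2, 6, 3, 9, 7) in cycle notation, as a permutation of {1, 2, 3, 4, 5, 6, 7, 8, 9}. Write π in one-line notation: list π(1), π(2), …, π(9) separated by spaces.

1 6 9 4 5 3 2 8 7

Each element maps to the next entry in its cycle (wrapping to the front): 1→1, 2→6, 3→9, 4→4, 5→5, 6→3, 7→2, 8→8, 9→7.
So the one-line form is 1 6 9 4 5 3 2 8 7.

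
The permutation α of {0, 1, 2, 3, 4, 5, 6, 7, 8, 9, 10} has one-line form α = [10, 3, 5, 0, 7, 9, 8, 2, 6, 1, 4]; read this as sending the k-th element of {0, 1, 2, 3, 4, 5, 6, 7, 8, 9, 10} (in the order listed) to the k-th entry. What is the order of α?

18

Decomposing into disjoint cycles gives cycle lengths 9, 2.
Since disjoint cycles commute, ord(α) = lcm(9, 2) = 18.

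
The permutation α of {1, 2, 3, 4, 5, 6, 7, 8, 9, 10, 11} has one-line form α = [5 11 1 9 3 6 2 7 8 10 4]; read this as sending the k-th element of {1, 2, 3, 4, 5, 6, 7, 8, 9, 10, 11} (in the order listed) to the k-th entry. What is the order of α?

6

Decomposing into disjoint cycles gives cycle lengths 6, 3, 1, 1.
The order of α is the least common multiple of its cycle lengths: lcm(6, 3) = 6.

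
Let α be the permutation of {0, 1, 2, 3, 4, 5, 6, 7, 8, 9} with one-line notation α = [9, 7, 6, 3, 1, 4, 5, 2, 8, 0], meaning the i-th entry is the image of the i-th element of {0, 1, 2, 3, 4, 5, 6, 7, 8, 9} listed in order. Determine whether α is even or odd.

In disjoint-cycle form the cycle lengths are 6, 2, 1, 1.
A cycle of length ℓ contributes ℓ−1 transpositions, so α is a product of 5 + 1 = 6 transpositions — even.

even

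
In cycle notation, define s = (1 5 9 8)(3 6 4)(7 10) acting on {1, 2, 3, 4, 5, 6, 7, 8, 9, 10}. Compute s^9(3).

3

3 lies in the 3-cycle (3 6 4).
On a 3-cycle, s^3 is the identity, so s^9 = s^0 there (9 ≡ 0 mod 3).
So s^9(3) = 3.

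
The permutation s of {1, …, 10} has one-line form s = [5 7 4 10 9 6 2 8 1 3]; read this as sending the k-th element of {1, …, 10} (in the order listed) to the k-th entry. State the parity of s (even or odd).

odd

In disjoint-cycle form the cycle lengths are 3, 3, 2, 1, 1.
A cycle is odd iff its length is even; s has 1 even-length cycle, so sgn(s) = (−1)^1 and s is odd.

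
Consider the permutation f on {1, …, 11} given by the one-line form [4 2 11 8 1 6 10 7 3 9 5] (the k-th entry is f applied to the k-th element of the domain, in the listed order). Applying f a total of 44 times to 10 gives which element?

7

Tracing 10 → 9 → … returns to 10 after 9 steps, so 10 lies in a 9-cycle (1 4 8 7 10 9 3 11 5).
Since the cycle has length 9, f^44 acts on it the same as f^8 (44 mod 9 = 8).
Stepping 8 places around the cycle: 10 → 9 → 3 → 11 → 5 → 1 → 4 → 8 → 7.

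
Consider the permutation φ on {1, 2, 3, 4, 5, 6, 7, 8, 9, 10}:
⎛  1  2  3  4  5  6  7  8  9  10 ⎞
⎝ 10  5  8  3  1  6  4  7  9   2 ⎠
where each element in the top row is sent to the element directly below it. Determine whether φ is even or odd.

even

In disjoint-cycle form the cycle lengths are 4, 4, 1, 1.
A cycle is odd iff its length is even; φ has 2 even-length cycles, so sgn(φ) = (−1)^2 and φ is even.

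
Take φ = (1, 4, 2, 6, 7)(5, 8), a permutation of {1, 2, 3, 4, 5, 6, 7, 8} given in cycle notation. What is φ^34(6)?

2

6 lies in the 5-cycle (1, 4, 2, 6, 7).
Powers repeat with period 5 on this cycle, and 34 mod 5 = 4, so φ^34(6) = φ^4(6).
Stepping 4 places around the cycle: 6 → 7 → 1 → 4 → 2.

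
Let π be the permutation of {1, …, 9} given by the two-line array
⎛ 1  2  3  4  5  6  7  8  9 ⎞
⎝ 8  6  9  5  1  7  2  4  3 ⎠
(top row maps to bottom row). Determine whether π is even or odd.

even

In disjoint-cycle form the cycle lengths are 4, 3, 2.
A cycle of length ℓ contributes ℓ−1 transpositions, so π is a product of 3 + 2 + 1 = 6 transpositions — even.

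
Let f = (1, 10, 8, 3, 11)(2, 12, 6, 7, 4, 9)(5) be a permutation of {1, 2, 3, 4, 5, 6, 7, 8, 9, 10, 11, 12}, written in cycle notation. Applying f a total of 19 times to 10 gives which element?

1

10 lies in the 5-cycle (1, 10, 8, 3, 11).
Powers repeat with period 5 on this cycle, and 19 mod 5 = 4, so f^19(10) = f^4(10).
Advancing 4 steps from 10: 10 → 8 → 3 → 11 → 1.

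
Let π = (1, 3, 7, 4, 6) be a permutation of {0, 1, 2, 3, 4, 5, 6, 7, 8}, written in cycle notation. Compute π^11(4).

4 lies in the 5-cycle (1, 3, 7, 4, 6).
On a 5-cycle, π^5 is the identity, so π^11 = π^1 there (11 ≡ 1 mod 5).
Advancing 1 step from 4: 4 → 6.

6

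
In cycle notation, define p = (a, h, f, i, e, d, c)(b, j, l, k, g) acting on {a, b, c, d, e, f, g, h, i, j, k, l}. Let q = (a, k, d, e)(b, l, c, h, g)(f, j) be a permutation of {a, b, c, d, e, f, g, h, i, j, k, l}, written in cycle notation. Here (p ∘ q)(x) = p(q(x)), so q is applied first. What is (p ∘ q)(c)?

f

q(c) = h, then p(h) = f; composing gives (p ∘ q)(c) = f.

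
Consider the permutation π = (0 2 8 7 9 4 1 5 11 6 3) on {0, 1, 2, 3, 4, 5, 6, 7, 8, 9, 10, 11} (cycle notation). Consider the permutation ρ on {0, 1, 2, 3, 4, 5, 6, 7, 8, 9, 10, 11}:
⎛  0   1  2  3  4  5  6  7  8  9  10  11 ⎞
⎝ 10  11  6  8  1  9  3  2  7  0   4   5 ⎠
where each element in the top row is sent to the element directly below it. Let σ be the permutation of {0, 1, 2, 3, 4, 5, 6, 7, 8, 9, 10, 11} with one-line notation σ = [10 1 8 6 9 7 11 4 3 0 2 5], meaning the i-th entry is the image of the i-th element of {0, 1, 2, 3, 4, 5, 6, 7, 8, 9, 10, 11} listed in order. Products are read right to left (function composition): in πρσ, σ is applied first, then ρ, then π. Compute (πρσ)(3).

0

Chase 3: σ(3) = 6; ρ(6) = 3; π(3) = 0. Hence (πρσ)(3) = 0.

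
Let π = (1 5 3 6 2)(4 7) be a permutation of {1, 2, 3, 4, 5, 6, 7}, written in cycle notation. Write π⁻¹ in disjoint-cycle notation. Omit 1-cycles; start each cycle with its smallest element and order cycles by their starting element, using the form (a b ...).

If π sends a → b within a cycle, π⁻¹ sends b → a; equivalently, reverse each cycle.
After reversing and putting each cycle's least element first, π⁻¹ = (1 2 6 3 5)(4 7).

(1 2 6 3 5)(4 7)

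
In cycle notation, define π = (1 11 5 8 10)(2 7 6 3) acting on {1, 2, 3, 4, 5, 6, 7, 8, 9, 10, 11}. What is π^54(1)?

10

1 lies in the 5-cycle (1 11 5 8 10).
Powers repeat with period 5 on this cycle, and 54 mod 5 = 4, so π^54(1) = π^4(1).
Advancing 4 steps from 1: 1 → 11 → 5 → 8 → 10.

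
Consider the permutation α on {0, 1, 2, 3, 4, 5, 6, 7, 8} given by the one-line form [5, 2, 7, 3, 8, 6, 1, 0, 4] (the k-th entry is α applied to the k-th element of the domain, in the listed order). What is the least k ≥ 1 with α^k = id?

6

Decomposing into disjoint cycles gives cycle lengths 6, 2, 1.
The order is lcm(6, 2) = 6.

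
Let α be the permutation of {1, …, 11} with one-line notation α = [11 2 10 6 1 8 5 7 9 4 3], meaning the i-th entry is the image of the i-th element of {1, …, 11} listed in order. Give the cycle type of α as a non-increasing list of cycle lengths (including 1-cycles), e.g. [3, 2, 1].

[9, 1, 1]

The disjoint cycles are (1 11 3 10 4 6 8 7 5)(2)(9), with lengths 9, 1, 1 in non-increasing order.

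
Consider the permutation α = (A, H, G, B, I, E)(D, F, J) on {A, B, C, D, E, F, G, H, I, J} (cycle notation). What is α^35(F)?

D

F lies in the 3-cycle (D, F, J).
On a 3-cycle, α^3 is the identity, so α^35 = α^2 there (35 ≡ 2 mod 3).
Advancing 2 steps from F: F → J → D.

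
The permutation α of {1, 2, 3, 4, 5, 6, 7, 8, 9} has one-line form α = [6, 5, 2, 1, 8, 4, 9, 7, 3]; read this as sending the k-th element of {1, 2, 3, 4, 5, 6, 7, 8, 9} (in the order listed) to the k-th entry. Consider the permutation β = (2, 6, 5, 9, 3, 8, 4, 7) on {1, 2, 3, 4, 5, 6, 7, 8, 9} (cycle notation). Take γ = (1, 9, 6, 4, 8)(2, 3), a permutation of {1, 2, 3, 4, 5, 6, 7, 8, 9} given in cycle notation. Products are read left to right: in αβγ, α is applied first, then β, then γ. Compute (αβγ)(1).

5

Apply the permutations in order: α(1) = 6, then β(6) = 5, then γ(5) = 5. So (αβγ)(1) = 5.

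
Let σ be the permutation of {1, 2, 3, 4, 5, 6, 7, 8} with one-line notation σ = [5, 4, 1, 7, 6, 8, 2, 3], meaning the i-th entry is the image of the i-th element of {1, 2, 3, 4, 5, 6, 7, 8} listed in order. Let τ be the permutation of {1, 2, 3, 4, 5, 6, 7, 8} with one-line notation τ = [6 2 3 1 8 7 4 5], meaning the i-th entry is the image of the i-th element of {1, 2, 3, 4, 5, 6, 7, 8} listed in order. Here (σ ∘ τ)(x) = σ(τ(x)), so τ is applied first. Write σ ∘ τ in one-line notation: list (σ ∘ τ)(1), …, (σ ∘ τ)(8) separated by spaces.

8 4 1 5 3 2 7 6

(σ ∘ τ)(x) = σ(τ(x)). Computing each image: σ(τ(1)) = σ(6) = 8, σ(τ(2)) = σ(2) = 4, σ(τ(3)) = σ(3) = 1, σ(τ(4)) = σ(1) = 5, σ(τ(5)) = σ(8) = 3, σ(τ(6)) = σ(7) = 2, σ(τ(7)) = σ(4) = 7, σ(τ(8)) = σ(5) = 6.
Hence σ ∘ τ = [8 4 1 5 3 2 7 6].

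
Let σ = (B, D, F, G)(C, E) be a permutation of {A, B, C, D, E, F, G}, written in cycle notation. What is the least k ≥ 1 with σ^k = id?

4

The disjoint cycles have lengths 4, 2, 1.
The order is lcm(4, 2) = 4.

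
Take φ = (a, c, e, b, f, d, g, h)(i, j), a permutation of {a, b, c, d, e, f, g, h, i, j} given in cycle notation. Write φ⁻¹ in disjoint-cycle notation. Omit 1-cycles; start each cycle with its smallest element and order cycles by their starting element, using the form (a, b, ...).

(a, h, g, d, f, b, e, c)(i, j)

Inverting a permutation written in cycle notation just reverses the order within every cycle.
After reversing and putting each cycle's least element first, φ⁻¹ = (a, h, g, d, f, b, e, c)(i, j).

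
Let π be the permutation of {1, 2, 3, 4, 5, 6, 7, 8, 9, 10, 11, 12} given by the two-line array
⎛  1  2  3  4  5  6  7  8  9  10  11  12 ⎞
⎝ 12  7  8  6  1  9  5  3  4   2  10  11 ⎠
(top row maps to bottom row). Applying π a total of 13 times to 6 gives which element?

Tracing 6 → 9 → … returns to 6 after 3 steps, so 6 lies in a 3-cycle (4 6 9).
Powers repeat with period 3 on this cycle, and 13 mod 3 = 1, so π^13(6) = π^1(6).
Advancing 1 step from 6: 6 → 9.

9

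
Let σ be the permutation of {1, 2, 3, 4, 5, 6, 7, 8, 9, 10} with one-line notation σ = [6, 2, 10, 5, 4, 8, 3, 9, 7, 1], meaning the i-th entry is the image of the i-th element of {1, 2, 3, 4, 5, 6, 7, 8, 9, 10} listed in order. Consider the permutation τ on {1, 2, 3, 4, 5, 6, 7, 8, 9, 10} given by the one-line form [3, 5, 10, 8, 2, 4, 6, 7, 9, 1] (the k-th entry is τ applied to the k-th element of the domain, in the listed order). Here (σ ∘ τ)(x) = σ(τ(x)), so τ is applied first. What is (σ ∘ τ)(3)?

1

τ(3) = 10, then σ(10) = 1; composing gives (σ ∘ τ)(3) = 1.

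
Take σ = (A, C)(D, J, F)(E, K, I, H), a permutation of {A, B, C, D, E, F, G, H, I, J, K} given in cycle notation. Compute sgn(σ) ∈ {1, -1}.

The cycle lengths are 4, 3, 2, 1, 1.
A cycle of length ℓ contributes ℓ−1 transpositions, so σ is a product of 3 + 2 + 1 = 6 transpositions — even.

1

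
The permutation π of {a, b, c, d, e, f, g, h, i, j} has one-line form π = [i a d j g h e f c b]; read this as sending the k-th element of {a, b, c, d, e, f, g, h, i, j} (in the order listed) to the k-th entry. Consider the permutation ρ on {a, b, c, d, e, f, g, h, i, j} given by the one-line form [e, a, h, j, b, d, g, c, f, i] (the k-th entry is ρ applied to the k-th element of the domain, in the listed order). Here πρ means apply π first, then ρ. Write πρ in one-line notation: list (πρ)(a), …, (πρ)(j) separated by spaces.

f e j i g c b d h a

Chase each element through π then ρ: a → i → f; b → a → e; c → d → j; d → j → i; e → g → g; f → h → c; g → e → b; h → f → d; i → c → h; j → b → a.
So πρ in one-line form is f e j i g c b d h a.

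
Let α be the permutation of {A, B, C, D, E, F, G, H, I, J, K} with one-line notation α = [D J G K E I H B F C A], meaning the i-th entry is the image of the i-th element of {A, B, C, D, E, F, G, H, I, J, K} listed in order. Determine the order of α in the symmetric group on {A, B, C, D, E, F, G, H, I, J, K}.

The disjoint-cycle form of α has cycle lengths 5, 3, 2, 1.
The order is lcm(5, 3, 2) = 30.

30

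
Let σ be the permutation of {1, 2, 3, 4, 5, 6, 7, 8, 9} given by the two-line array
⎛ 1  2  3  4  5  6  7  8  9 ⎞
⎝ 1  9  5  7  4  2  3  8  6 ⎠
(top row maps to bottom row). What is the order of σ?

12

Writing σ as disjoint cycles, the cycle lengths are 4, 3, 1, 1.
The order of σ is the least common multiple of its cycle lengths: lcm(4, 3) = 12.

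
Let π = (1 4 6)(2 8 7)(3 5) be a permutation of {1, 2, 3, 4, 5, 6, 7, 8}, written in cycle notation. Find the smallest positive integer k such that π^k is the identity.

6

The disjoint cycles have lengths 3, 3, 2.
The order of π is the least common multiple of its cycle lengths: lcm(3, 3, 2) = 6.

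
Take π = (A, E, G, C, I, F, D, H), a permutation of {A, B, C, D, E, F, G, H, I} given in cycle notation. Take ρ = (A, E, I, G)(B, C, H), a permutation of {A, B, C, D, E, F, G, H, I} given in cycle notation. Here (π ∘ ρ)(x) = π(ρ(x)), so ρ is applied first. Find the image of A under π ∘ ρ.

G

(π ∘ ρ)(A) = π(ρ(A)). ρ(A) = E, then π(E) = G. So (π ∘ ρ)(A) = G.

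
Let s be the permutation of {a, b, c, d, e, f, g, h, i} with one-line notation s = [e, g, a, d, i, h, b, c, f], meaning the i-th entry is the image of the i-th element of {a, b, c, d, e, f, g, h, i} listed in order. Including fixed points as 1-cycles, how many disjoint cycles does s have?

3

The cycle decomposition is (a e i f h c)(b g)(d), which has 3 cycles (counting 1-cycles).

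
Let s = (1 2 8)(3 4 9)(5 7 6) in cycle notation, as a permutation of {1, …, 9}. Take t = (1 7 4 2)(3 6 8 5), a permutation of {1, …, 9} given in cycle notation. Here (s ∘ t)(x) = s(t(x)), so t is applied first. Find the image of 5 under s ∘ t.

t(5) = 3, then s(3) = 4; composing gives (s ∘ t)(5) = 4.

4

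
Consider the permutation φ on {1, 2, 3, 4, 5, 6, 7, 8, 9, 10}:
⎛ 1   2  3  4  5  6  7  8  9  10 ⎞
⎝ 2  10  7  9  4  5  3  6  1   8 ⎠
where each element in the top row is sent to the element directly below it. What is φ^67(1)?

8

Tracing 1 → 2 → … returns to 1 after 8 steps, so 1 lies in an 8-cycle (1 2 10 8 6 5 4 9).
Powers repeat with period 8 on this cycle, and 67 mod 8 = 3, so φ^67(1) = φ^3(1).
Advancing 3 steps from 1: 1 → 2 → 10 → 8.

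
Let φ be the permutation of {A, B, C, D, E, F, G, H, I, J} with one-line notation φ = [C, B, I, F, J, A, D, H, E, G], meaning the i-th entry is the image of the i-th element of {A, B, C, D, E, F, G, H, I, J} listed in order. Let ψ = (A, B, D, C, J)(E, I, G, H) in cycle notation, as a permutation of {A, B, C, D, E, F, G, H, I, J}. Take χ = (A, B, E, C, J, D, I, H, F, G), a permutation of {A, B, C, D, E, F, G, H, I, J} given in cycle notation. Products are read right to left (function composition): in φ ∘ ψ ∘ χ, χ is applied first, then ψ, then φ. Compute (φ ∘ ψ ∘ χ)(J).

Apply the permutations in order: χ(J) = D, then ψ(D) = C, then φ(C) = I. So (φ ∘ ψ ∘ χ)(J) = I.

I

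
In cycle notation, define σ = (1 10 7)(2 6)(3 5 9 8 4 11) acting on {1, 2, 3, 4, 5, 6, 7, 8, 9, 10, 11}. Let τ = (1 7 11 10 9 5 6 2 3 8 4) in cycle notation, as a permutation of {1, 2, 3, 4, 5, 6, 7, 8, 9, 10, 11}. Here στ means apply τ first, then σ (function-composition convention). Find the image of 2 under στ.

5

τ(2) = 3, then σ(3) = 5; composing gives (στ)(2) = 5.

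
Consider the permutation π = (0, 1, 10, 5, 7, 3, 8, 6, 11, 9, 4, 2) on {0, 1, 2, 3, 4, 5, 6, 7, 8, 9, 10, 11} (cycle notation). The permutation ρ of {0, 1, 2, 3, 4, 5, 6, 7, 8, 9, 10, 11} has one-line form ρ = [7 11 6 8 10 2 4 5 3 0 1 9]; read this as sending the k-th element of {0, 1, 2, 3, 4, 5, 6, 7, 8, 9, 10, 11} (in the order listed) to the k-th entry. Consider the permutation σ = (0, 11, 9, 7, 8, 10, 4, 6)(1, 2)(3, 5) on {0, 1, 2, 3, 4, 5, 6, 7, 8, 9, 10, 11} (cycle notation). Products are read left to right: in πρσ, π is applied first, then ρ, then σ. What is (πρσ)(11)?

Apply the permutations in order: π(11) = 9, then ρ(9) = 0, then σ(0) = 11. So (πρσ)(11) = 11.

11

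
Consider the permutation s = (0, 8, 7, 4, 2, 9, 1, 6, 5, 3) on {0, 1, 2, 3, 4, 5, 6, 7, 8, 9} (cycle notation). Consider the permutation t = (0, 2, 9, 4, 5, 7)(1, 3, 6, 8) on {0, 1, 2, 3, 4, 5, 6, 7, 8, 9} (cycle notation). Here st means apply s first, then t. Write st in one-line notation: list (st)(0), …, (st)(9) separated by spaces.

1 8 4 2 9 6 7 5 0 3

For each element, apply s then t: 0 → 8 → 1; 1 → 6 → 8; 2 → 9 → 4; 3 → 0 → 2; 4 → 2 → 9; 5 → 3 → 6; 6 → 5 → 7; 7 → 4 → 5; 8 → 7 → 0; 9 → 1 → 3.
So st in one-line form is 1 8 4 2 9 6 7 5 0 3.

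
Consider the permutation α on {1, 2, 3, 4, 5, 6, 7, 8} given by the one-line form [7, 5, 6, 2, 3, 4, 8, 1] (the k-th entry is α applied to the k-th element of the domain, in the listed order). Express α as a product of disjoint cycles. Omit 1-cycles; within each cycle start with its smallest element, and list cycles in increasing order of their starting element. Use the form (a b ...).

(1 7 8)(2 5 3 6 4)

Start at 1 and follow images: 1 → 7 → 8 → 1, giving the cycle (1 7 8).
Repeating from the next unused element and collecting all non-trivial cycles gives (1 7 8)(2 5 3 6 4).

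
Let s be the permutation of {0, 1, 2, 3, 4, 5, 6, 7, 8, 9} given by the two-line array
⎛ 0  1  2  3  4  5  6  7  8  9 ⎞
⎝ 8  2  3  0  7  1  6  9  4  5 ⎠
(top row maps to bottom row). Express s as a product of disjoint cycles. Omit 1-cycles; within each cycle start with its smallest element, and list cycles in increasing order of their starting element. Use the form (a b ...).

(0 8 4 7 9 5 1 2 3)

From 0: 0 → 8 → 4 → 7 → 9 → 5 → 1 → 2 → 3 → 0, closing the cycle (0 8 4 7 9 5 1 2 3).
Continuing from each remaining unvisited element yields (0 8 4 7 9 5 1 2 3).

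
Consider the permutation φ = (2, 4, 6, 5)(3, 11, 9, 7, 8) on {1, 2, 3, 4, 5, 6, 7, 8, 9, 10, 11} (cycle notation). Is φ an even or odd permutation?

odd

The cycle lengths are 5, 4, 1, 1.
A cycle of length ℓ contributes ℓ−1 transpositions, so φ is a product of 4 + 3 = 7 transpositions — odd.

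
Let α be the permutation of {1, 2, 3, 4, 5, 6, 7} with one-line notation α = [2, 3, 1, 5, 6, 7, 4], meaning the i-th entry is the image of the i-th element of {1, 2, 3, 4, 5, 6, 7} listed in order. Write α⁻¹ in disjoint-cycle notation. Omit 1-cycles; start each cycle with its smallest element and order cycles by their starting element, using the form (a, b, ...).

(1, 3, 2)(4, 7, 6, 5)

The cycle decomposition of α is (1, 2, 3)(4, 5, 6, 7).
The inverse reverses every cycle; in canonical form, α⁻¹ = (1, 3, 2)(4, 7, 6, 5).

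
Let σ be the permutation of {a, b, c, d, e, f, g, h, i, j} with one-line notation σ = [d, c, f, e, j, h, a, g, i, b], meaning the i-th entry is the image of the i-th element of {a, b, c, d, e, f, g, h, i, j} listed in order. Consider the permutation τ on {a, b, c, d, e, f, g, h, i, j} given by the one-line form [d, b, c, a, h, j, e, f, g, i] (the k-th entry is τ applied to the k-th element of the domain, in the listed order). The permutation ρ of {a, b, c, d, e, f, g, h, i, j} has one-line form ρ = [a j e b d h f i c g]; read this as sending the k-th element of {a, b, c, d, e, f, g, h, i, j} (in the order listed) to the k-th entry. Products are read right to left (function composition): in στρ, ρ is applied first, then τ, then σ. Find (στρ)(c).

(στρ)(c) = σ(τ(ρ(c))). ρ(c) = e, then τ(e) = h, then σ(h) = g, so the result is g.

g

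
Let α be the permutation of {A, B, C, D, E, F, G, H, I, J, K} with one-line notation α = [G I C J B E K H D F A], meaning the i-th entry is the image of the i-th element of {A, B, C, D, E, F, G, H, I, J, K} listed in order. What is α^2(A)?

K

Tracing A → G → … returns to A after 3 steps, so A lies in a 3-cycle (A G K).
Stepping 2 places around the cycle: A → G → K.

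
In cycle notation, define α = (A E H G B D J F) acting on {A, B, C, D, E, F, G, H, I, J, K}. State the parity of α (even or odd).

odd

The cycle lengths are 8, 1, 1, 1.
A cycle of length ℓ contributes ℓ−1 transpositions, so α is a product of 7 transpositions — odd.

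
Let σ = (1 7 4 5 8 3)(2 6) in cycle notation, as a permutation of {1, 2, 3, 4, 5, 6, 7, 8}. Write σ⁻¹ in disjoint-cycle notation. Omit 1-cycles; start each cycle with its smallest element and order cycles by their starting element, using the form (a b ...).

(1 3 8 5 4 7)(2 6)

If σ sends a → b within a cycle, σ⁻¹ sends b → a; equivalently, reverse each cycle.
Reversing each cycle of σ and rotating so the smallest element leads gives (1 3 8 5 4 7)(2 6).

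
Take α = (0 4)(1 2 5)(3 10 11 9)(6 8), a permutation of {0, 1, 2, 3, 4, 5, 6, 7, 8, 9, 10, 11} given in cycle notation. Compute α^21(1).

1

1 lies in the 3-cycle (1 2 5).
On a 3-cycle, α^3 is the identity, so α^21 = α^0 there (21 ≡ 0 mod 3).
So α^21(1) = 1.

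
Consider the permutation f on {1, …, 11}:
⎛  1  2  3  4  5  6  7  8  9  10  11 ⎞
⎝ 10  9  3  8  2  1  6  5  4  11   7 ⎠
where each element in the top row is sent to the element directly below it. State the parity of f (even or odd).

In disjoint-cycle form the cycle lengths are 5, 5, 1.
A cycle is odd iff its length is even; f has 0 even-length cycles, so sgn(f) = (−1)^0 and f is even.

even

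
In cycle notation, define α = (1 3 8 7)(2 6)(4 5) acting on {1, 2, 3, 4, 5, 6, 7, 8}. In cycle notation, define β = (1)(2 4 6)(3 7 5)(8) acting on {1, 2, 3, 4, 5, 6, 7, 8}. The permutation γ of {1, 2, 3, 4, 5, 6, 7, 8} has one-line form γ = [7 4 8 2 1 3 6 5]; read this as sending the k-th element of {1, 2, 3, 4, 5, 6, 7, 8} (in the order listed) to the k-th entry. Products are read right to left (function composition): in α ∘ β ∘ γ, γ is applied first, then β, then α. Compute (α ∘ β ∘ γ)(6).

1

Apply the permutations in order: γ(6) = 3, then β(3) = 7, then α(7) = 1. So (α ∘ β ∘ γ)(6) = 1.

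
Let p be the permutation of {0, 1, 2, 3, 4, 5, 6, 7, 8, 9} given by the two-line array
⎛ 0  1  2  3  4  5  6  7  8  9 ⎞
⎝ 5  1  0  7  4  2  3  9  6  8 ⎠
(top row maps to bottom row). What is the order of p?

15

Decomposing into disjoint cycles gives cycle lengths 5, 3, 1, 1.
Since disjoint cycles commute, ord(p) = lcm(5, 3) = 15.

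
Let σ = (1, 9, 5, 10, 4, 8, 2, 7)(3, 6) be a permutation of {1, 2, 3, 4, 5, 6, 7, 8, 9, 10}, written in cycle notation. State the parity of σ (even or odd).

even

The cycle lengths are 8, 2.
A cycle is odd iff its length is even; σ has 2 even-length cycles, so sgn(σ) = (−1)^2 and σ is even.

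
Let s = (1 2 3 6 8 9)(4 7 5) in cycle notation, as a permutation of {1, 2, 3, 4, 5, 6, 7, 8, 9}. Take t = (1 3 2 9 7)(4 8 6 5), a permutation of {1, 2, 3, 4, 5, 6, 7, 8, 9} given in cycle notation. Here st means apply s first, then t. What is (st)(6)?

(st)(6) = t(s(6)). s(6) = 8, then t(8) = 6. So (st)(6) = 6.

6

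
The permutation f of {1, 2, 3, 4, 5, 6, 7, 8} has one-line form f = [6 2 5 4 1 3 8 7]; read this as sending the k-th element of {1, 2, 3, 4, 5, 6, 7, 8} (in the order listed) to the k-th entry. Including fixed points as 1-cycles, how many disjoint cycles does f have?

4

The cycle decomposition is (1 6 3 5)(2)(4)(7 8), which has 4 cycles (counting 1-cycles).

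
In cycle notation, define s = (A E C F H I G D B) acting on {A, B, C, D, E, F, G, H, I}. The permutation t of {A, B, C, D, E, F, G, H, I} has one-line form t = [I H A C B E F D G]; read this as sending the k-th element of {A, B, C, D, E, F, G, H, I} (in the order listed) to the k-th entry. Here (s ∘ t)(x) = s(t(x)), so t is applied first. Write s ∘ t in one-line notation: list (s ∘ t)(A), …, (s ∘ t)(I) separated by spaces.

(s ∘ t)(x) = s(t(x)). Computing each image: s(t(A)) = s(I) = G, s(t(B)) = s(H) = I, s(t(C)) = s(A) = E, s(t(D)) = s(C) = F, s(t(E)) = s(B) = A, s(t(F)) = s(E) = C, s(t(G)) = s(F) = H, s(t(H)) = s(D) = B, s(t(I)) = s(G) = D.
Hence s ∘ t = [G I E F A C H B D].

G I E F A C H B D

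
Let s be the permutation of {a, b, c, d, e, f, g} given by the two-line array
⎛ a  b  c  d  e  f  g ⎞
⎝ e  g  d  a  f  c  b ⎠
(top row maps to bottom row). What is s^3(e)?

Tracing e → f → … returns to e after 5 steps, so e lies in a 5-cycle (a e f c d).
Stepping 3 places around the cycle: e → f → c → d.

d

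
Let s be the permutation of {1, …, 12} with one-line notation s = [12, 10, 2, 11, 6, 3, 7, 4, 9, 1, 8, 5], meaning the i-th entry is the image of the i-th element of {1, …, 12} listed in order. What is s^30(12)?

Tracing 12 → 5 → … returns to 12 after 7 steps, so 12 lies in a 7-cycle (1 12 5 6 3 2 10).
On a 7-cycle, s^7 is the identity, so s^30 = s^2 there (30 ≡ 2 mod 7).
Stepping 2 places around the cycle: 12 → 5 → 6.

6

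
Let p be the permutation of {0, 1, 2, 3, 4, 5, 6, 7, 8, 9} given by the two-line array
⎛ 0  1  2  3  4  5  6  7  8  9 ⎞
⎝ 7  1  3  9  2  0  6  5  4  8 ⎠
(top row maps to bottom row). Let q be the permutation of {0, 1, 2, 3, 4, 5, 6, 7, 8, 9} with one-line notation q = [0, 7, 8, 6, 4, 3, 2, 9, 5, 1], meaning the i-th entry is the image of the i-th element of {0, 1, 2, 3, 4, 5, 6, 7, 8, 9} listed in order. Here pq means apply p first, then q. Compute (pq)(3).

1

p(3) = 9, then q(9) = 1; composing gives (pq)(3) = 1.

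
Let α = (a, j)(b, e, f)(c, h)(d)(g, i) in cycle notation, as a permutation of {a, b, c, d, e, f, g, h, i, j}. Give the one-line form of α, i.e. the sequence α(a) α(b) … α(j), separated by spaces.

Each element maps to the next entry in its cycle (wrapping to the front): a→j, b→e, c→h, d→d, e→f, f→b, g→i, h→c, i→g, j→a.
So the one-line form is j e h d f b i c g a.

j e h d f b i c g a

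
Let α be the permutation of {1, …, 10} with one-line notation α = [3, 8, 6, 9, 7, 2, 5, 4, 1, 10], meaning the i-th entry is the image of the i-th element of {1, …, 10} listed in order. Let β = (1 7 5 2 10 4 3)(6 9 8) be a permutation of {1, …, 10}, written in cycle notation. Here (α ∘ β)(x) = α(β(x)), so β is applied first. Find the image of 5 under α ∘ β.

8

First apply β: β(5) = 2, then α(2) = 8. Thus (α ∘ β)(5) = 8.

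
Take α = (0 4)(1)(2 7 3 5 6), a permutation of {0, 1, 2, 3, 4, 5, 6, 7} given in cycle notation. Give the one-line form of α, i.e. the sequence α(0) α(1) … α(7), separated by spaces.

Image by image: 0↦4, 1↦1, 2↦7, 3↦5, 4↦0, 5↦6, 6↦2, 7↦3.
So the one-line form is 4 1 7 5 0 6 2 3.

4 1 7 5 0 6 2 3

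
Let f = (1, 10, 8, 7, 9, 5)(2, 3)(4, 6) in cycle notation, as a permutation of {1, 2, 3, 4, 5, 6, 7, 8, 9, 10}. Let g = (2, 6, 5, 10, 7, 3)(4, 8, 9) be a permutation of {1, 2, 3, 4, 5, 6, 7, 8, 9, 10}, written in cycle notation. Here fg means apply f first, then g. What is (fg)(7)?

First apply f: f(7) = 9, then g(9) = 4. Thus (fg)(7) = 4.

4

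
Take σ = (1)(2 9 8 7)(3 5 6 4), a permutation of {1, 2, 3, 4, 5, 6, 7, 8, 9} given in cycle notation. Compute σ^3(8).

8 lies in the 4-cycle (2 9 8 7).
Advancing 3 steps from 8: 8 → 7 → 2 → 9.

9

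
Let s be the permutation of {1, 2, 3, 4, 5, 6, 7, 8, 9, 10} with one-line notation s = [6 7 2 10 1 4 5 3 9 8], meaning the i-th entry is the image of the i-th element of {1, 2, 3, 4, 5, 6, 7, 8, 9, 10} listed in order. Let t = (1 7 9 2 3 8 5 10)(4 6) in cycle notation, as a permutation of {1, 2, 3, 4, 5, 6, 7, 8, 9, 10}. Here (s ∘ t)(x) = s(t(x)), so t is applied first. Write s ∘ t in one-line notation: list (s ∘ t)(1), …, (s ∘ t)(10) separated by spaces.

5 2 3 4 8 10 9 1 7 6

For each element, apply t then s: 1 → 7 → 5; 2 → 3 → 2; 3 → 8 → 3; 4 → 6 → 4; 5 → 10 → 8; 6 → 4 → 10; 7 → 9 → 9; 8 → 5 → 1; 9 → 2 → 7; 10 → 1 → 6.
So s ∘ t in one-line form is 5 2 3 4 8 10 9 1 7 6.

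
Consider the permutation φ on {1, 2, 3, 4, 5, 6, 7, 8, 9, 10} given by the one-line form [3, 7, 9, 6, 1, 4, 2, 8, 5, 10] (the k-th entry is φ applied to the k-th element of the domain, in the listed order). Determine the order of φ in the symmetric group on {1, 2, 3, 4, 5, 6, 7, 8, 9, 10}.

The disjoint-cycle form of φ has cycle lengths 4, 2, 2, 1, 1.
Since disjoint cycles commute, ord(φ) = lcm(4, 2, 2) = 4.

4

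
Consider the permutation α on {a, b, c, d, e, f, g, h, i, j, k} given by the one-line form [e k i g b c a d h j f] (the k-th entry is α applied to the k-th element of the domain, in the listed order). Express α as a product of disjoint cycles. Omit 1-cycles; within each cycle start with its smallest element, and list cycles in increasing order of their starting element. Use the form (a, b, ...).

Iterating α from a gives a → e → b → k → f → c → i → h → d → g → a; that is the 10-cycle (a, e, b, k, f, c, i, h, d, g).
Repeating from the next unused element and collecting all non-trivial cycles gives (a, e, b, k, f, c, i, h, d, g).

(a, e, b, k, f, c, i, h, d, g)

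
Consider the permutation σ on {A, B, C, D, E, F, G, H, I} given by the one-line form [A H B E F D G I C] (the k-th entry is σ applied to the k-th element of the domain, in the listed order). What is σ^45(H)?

I

Tracing H → I → … returns to H after 4 steps, so H lies in a 4-cycle (B H I C).
Powers repeat with period 4 on this cycle, and 45 mod 4 = 1, so σ^45(H) = σ^1(H).
Advancing 1 step from H: H → I.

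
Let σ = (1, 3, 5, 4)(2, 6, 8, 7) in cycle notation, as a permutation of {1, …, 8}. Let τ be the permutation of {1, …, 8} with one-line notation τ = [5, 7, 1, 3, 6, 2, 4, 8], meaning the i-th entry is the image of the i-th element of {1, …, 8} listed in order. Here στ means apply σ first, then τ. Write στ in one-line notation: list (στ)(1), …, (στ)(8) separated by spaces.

1 2 6 5 3 8 7 4

(στ)(x) = τ(σ(x)). Computing each image: τ(σ(1)) = τ(3) = 1, τ(σ(2)) = τ(6) = 2, τ(σ(3)) = τ(5) = 6, τ(σ(4)) = τ(1) = 5, τ(σ(5)) = τ(4) = 3, τ(σ(6)) = τ(8) = 8, τ(σ(7)) = τ(2) = 7, τ(σ(8)) = τ(7) = 4.
Hence στ = [1 2 6 5 3 8 7 4].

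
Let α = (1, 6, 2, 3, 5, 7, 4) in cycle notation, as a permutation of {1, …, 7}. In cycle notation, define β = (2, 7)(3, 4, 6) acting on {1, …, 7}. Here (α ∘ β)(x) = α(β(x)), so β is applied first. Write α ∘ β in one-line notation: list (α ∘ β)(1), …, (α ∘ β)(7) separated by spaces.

6 4 1 2 7 5 3

(α ∘ β)(x) = α(β(x)). Computing each image: α(β(1)) = α(1) = 6, α(β(2)) = α(7) = 4, α(β(3)) = α(4) = 1, α(β(4)) = α(6) = 2, α(β(5)) = α(5) = 7, α(β(6)) = α(3) = 5, α(β(7)) = α(2) = 3.
Hence α ∘ β = [6 4 1 2 7 5 3].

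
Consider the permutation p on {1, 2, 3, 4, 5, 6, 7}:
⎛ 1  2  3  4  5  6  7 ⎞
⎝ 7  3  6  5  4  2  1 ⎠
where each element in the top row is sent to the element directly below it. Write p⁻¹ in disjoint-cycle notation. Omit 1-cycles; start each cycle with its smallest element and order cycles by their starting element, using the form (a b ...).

First write p in disjoint cycles: (1 7)(2 3 6)(4 5).
Reversing each cycle (and rotating so the smallest element leads) gives p⁻¹ = (1 7)(2 6 3)(4 5).

(1 7)(2 6 3)(4 5)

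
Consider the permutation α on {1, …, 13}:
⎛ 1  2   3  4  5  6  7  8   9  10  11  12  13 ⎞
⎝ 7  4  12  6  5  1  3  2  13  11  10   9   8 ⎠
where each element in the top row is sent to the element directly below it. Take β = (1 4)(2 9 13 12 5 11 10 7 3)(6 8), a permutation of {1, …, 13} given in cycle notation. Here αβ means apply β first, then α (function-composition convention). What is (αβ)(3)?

4

(αβ)(3) = α(β(3)). β(3) = 2, then α(2) = 4. So (αβ)(3) = 4.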